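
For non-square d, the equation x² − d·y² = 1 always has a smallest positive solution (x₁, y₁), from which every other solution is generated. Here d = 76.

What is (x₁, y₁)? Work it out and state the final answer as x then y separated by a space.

√76 = [8; 1,2,1,1,5,4,5,1,1,2,1,16, …], period ℓ=12 (even) → k=11
i=0: a=8 ⇒ p=8, q=1
i=1: a=1 ⇒ p=9, q=1
…
i=3: a=1 ⇒ p=35, q=4
i=4: a=1 ⇒ p=61, q=7
i=5: a=5 ⇒ p=340, q=39
…
i=10: a=2 ⇒ p=41488, q=4759
i=11: a=1 ⇒ p=57799, q=6630
fundamental: x₁=57799, y₁=6630  (since 3340724401 − 76·43956900 = 1)

57799 6630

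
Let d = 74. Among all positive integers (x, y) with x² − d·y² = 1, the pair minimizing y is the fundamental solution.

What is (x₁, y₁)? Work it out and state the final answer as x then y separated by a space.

[8; 1,1,1,1,16] for √74; ℓ=5 ⇒ convergent index 9
a_0=8:  p_0=8·1+0=8,  q_0=8·0+1=1
a_1=1:  p_1=1·8+1=9,  q_1=1·1+0=1
a_2=1:  p_2=1·9+8=17,  q_2=1·1+1=2
a_3=1:  p_3=1·17+9=26,  q_3=1·2+1=3
a_4=1:  p_4=1·26+17=43,  q_4=1·3+2=5
a_5=16:  p_5=16·43+26=714,  q_5=16·5+3=83
a_6=1:  p_6=1·714+43=757,  q_6=1·83+5=88
a_7=1:  p_7=1·757+714=1471,  q_7=1·88+83=171
a_8=1:  p_8=1·1471+757=2228,  q_8=1·171+88=259
a_9=1:  p_9=1·2228+1471=3699,  q_9=1·259+171=430
→ (3699, 430).  Check: 3699²=13682601, 74·430²=13682600, difference 1.

3699 430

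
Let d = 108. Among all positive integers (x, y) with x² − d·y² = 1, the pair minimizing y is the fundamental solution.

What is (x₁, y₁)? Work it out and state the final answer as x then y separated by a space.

√108 → a₀=10, period (2,1,1,4,1,1,2,20); ℓ=8 even so k=7
i=0: a=10 ⇒ p=10, q=1
…
i=2: a=1 ⇒ p=31, q=3
i=3: a=1 ⇒ p=52, q=5
i=4: a=4 ⇒ p=239, q=23
…
i=6: a=1 ⇒ p=530, q=51
i=7: a=2 ⇒ p=1351, q=130
(x₁, y₁) = (1351, 130);  1351² − 108·130² = 1 ✓

1351 130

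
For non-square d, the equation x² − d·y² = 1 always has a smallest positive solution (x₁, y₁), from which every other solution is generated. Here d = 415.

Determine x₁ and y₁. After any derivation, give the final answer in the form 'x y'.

√415 → a₀=20, period (2,1,2,4,6,…,1,2,40); ℓ=16 even so k=15
step 0: (20, 1)  from 20·(1,0) + (0,1)
step 1: (41, 2)  from 2·(20,1) + (1,0)
step 2: (61, 3)  from 1·(41,2) + (20,1)
step 3: (163, 8)  from 2·(61,3) + (41,2)
…
step 7: (9595, 471)  from 1·(5154,253) + (4441,218)
step 8: (33939, 1666)  from 3·(9595,471) + (5154,253)
…
step 10: (77473, 3803)  from 1·(43534,2137) + (33939,1666)
step 11: (508372, 24955)  from 6·(77473,3803) + (43534,2137)
step 12: (2110961, 103623)  from 4·(508372,24955) + (77473,3803)
…
step 14: (6841255, 335824)  from 1·(4730294,232201) + (2110961,103623)
step 15: (18412804, 903849)  from 2·(6841255,335824) + (4730294,232201)
(x₁, y₁) = (18412804, 903849);  18412804² − 415·903849² = 1 ✓

18412804 903849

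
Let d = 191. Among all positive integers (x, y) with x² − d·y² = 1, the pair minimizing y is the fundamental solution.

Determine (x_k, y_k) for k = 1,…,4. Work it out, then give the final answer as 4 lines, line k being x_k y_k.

8994000 650783
161784071999999 11706284604000
2910171887135973018000 210572647456751349217
52348171905801720863712000001 3787780782452031563430792000

[13; 1,4,1,1,3,…,4,1,26] for √191; ℓ=16 ⇒ convergent index 15
k=0  a_k=13  p_k/q_k = 13/1
k=1  a_k=1  p_k/q_k = 14/1
k=2  a_k=4  p_k/q_k = 69/5
k=3  a_k=1  p_k/q_k = 83/6
…
k=5  a_k=3  p_k/q_k = 539/39
…
k=7  a_k=2  p_k/q_k = 2999/217
…
k=9  a_k=2  p_k/q_k = 83433/6037
k=10  a_k=2  p_k/q_k = 207083/14984
…
k=12  a_k=1  p_k/q_k = 911765/65973
…
k=14  a_k=4  p_k/q_k = 7377553/533821
k=15  a_k=1  p_k/q_k = 8994000/650783
fundamental: x₁=8994000, y₁=650783  (since 80892036000000 − 191·423518513089 = 1)
(x_2, y_2) = (8994000·8994000 + 191·650783·650783, 8994000·650783 + 650783·8994000) = (161784071999999, 11706284604000)
(x_3, y_3) = (8994000·161784071999999 + 191·650783·11706284604000, 8994000·11706284604000 + 650783·161784071999999) = (2910171887135973018000, 210572647456751349217)
(x_4, y_4) = (8994000·2910171887135973018000 + 191·650783·210572647456751349217, 8994000·210572647456751349217 + 650783·2910171887135973018000) = (52348171905801720863712000001, 3787780782452031563430792000)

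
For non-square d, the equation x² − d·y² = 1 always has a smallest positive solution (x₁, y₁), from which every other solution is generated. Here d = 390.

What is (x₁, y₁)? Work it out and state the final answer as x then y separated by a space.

[19; 1,2,1,38] for √390; ℓ=4 ⇒ convergent index 3
k=0  a_k=19  p_k/q_k = 19/1
k=1  a_k=1  p_k/q_k = 20/1
k=2  a_k=2  p_k/q_k = 59/3
k=3  a_k=1  p_k/q_k = 79/4
→ (79, 4).  Check: 79²=6241, 390·4²=6240, difference 1.

79 4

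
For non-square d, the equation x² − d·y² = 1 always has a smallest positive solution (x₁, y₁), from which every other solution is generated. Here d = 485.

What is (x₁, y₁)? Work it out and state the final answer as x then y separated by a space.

√485 = [22; 44, …], period ℓ=1 (odd) → k=1
i=0: a=22 ⇒ p=22, q=1
i=1: a=44 ⇒ p=969, q=44
(x₁, y₁) = (969, 44);  969² − 485·44² = 1 ✓

969 44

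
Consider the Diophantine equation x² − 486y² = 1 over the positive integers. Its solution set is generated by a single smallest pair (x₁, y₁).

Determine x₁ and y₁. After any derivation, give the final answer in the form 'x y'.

√486 = [22; 22,44, …], period ℓ=2 (even) → k=1
step 0: (22, 1)  from 22·(1,0) + (0,1)
step 1: (485, 22)  from 22·(22,1) + (1,0)
(x₁, y₁) = (485, 22);  485² − 486·22² = 1 ✓

485 22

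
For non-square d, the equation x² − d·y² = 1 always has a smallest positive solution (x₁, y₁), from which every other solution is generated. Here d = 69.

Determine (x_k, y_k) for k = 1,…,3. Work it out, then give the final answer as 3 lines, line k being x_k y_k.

7775 936
120901249 14554800
1880014414175 226327139064

√69 → a₀=8, period (3,3,1,4,1,3,3,16); ℓ=8 even so k=7
a_0=8:  p_0=8·1+0=8,  q_0=8·0+1=1
a_1=3:  p_1=3·8+1=25,  q_1=3·1+0=3
…
a_3=1:  p_3=1·83+25=108,  q_3=1·10+3=13
a_4=4:  p_4=4·108+83=515,  q_4=4·13+10=62
…
a_6=3:  p_6=3·623+515=2384,  q_6=3·75+62=287
a_7=3:  p_7=3·2384+623=7775,  q_7=3·287+75=936
→ (7775, 936).  Check: 7775²=60450625, 69·936²=60450624, difference 1.
k=2:  x_2 = 7775·7775+69·936·936 = 120901249,  y_2 = 7775·936+936·7775 = 14554800
k=3:  x_3 = 7775·120901249+69·936·14554800 = 1880014414175,  y_3 = 7775·14554800+936·120901249 = 226327139064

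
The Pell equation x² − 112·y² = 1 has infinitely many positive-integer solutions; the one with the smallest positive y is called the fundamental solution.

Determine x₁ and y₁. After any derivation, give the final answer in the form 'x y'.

[10; 1,1,2,1,1,20] for √112; ℓ=6 ⇒ convergent index 5
step 0: (10, 1)  from 10·(1,0) + (0,1)
step 1: (11, 1)  from 1·(10,1) + (1,0)
step 2: (21, 2)  from 1·(11,1) + (10,1)
step 3: (53, 5)  from 2·(21,2) + (11,1)
step 4: (74, 7)  from 1·(53,5) + (21,2)
step 5: (127, 12)  from 1·(74,7) + (53,5)
(x₁, y₁) = (127, 12);  127² − 112·12² = 1 ✓

127 12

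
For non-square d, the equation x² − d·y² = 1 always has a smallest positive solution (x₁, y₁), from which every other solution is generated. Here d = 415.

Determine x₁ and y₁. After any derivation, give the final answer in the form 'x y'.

√415 → a₀=20, period (2,1,2,4,6,…,1,2,40); ℓ=16 even so k=15
k=0  a_k=20  p_k/q_k = 20/1
…
k=3  a_k=2  p_k/q_k = 163/8
k=4  a_k=4  p_k/q_k = 713/35
…
k=6  a_k=1  p_k/q_k = 5154/253
…
k=8  a_k=3  p_k/q_k = 33939/1666
…
k=10  a_k=1  p_k/q_k = 77473/3803
k=11  a_k=6  p_k/q_k = 508372/24955
k=12  a_k=4  p_k/q_k = 2110961/103623
k=13  a_k=2  p_k/q_k = 4730294/232201
k=14  a_k=1  p_k/q_k = 6841255/335824
k=15  a_k=2  p_k/q_k = 18412804/903849
(x₁, y₁) = (18412804, 903849);  18412804² − 415·903849² = 1 ✓

18412804 903849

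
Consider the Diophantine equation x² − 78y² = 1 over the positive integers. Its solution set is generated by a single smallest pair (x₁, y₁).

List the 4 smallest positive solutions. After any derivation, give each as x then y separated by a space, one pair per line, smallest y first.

53 6
5617 636
595349 67410
63101377 7144824

√78 = [8; 1,4,1,16, …], period ℓ=4 (even) → k=3
k=0  a_k=8  p_k/q_k = 8/1
k=1  a_k=1  p_k/q_k = 9/1
k=2  a_k=4  p_k/q_k = 44/5
k=3  a_k=1  p_k/q_k = 53/6
→ (53, 6).  Check: 53²=2809, 78·6²=2808, difference 1.
n=2: (53,6)∘(53,6) = (53·53+78·6·6, 53·6+6·53) = (5617,636)
n=3: (5617,636)∘(53,6) = (53·5617+78·6·636, 53·636+6·5617) = (595349,67410)
n=4: (595349,67410)∘(53,6) = (53·595349+78·6·67410, 53·67410+6·595349) = (63101377,7144824)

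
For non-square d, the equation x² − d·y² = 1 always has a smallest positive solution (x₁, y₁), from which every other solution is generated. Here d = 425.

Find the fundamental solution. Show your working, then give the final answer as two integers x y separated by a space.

143649 6968

√425 → a₀=20, period (1,1,1,1,1,1,40); ℓ=7 odd so k=13
k=0  a_k=20  p_k/q_k = 20/1
k=1  a_k=1  p_k/q_k = 21/1
…
k=4  a_k=1  p_k/q_k = 103/5
…
k=9  a_k=1  p_k/q_k = 22038/1069
…
k=11  a_k=1  p_k/q_k = 55229/2679
k=12  a_k=1  p_k/q_k = 88420/4289
k=13  a_k=1  p_k/q_k = 143649/6968
→ (143649, 6968).  Check: 143649²=20635035201, 425·6968²=20635035200, difference 1.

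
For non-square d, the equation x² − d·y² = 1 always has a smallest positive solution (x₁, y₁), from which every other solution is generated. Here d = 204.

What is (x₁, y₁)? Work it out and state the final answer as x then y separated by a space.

√204 → a₀=14, period (3,1,1,6,1,1,3,28); ℓ=8 even so k=7
k=0  a_k=14  p_k/q_k = 14/1
k=1  a_k=3  p_k/q_k = 43/3
…
k=4  a_k=6  p_k/q_k = 657/46
k=5  a_k=1  p_k/q_k = 757/53
k=6  a_k=1  p_k/q_k = 1414/99
k=7  a_k=3  p_k/q_k = 4999/350
→ (4999, 350).  Check: 4999²=24990001, 204·350²=24990000, difference 1.

4999 350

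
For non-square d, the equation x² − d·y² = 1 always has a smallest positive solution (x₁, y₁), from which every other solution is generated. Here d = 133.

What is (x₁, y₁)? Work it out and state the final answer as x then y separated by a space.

2588599 224460

√133 → a₀=11, period (1,1,7,5,1,…,1,1,22); ℓ=16 even so k=15
k=0  a_k=11  p_k/q_k = 11/1
…
k=4  a_k=5  p_k/q_k = 888/77
…
k=10  a_k=1  p_k/q_k = 18948/1643
k=11  a_k=1  p_k/q_k = 29927/2595
k=12  a_k=5  p_k/q_k = 168583/14618
k=13  a_k=7  p_k/q_k = 1210008/104921
k=14  a_k=1  p_k/q_k = 1378591/119539
k=15  a_k=1  p_k/q_k = 2588599/224460
→ (2588599, 224460).  Check: 2588599²=6700844782801, 133·224460²=6700844782800, difference 1.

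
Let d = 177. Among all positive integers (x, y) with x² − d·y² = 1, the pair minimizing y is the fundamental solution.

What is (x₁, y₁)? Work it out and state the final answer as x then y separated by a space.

62423 4692

[13; 3,3,2,8,2,3,3,26] for √177; ℓ=8 ⇒ convergent index 7
a_0=13:  p_0=13·1+0=13,  q_0=13·0+1=1
…
a_5=2:  p_5=2·2581+306=5468,  q_5=2·194+23=411
a_6=3:  p_6=3·5468+2581=18985,  q_6=3·411+194=1427
a_7=3:  p_7=3·18985+5468=62423,  q_7=3·1427+411=4692
fundamental: x₁=62423, y₁=4692  (since 3896630929 − 177·22014864 = 1)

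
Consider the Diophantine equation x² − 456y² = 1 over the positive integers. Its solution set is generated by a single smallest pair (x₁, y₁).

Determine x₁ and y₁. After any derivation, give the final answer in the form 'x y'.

1025 48

[21; 2,1,4,1,2,42] for √456; ℓ=6 ⇒ convergent index 5
i=0: a=21 ⇒ p=21, q=1
i=1: a=2 ⇒ p=43, q=2
…
i=4: a=1 ⇒ p=363, q=17
i=5: a=2 ⇒ p=1025, q=48
(x₁, y₁) = (1025, 48);  1025² − 456·48² = 1 ✓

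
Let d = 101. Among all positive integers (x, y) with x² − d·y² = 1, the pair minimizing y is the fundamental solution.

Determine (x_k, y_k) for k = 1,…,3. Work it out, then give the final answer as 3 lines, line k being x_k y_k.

201 20
80801 8040
32481801 3232060

d=101: √d = [10; 20] (ℓ=1, odd), read p_1/q_1
a_0=10:  p_0=10·1+0=10,  q_0=10·0+1=1
a_1=20:  p_1=20·10+1=201,  q_1=20·1+0=20
fundamental: x₁=201, y₁=20  (since 40401 − 101·400 = 1)
(x_2, y_2) = (201·201 + 101·20·20, 201·20 + 20·201) = (80801, 8040)
(x_3, y_3) = (201·80801 + 101·20·8040, 201·8040 + 20·80801) = (32481801, 3232060)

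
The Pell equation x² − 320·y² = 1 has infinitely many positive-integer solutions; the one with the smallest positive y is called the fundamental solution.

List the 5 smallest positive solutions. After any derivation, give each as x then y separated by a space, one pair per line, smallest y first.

161 9
51841 2898
16692641 933147
5374978561 300470436
1730726404001 96750547245

d=320: √d = [17; 1,7,1,34] (ℓ=4, even), read p_3/q_3
k=0  a_k=17  p_k/q_k = 17/1
…
k=2  a_k=7  p_k/q_k = 143/8
k=3  a_k=1  p_k/q_k = 161/9
(x₁, y₁) = (161, 9);  161² − 320·9² = 1 ✓
(x_2, y_2) = (161·161 + 320·9·9, 161·9 + 9·161) = (51841, 2898)
(x_3, y_3) = (161·51841 + 320·9·2898, 161·2898 + 9·51841) = (16692641, 933147)
(x_4, y_4) = (161·16692641 + 320·9·933147, 161·933147 + 9·16692641) = (5374978561, 300470436)
(x_5, y_5) = (161·5374978561 + 320·9·300470436, 161·300470436 + 9·5374978561) = (1730726404001, 96750547245)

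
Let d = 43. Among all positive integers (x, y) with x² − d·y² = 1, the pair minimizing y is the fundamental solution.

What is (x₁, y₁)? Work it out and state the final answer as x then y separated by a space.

√43 = [6; 1,1,3,1,5,1,3,1,1,12, …], period ℓ=10 (even) → k=9
a_0=6:  p_0=6·1+0=6,  q_0=6·0+1=1
…
a_2=1:  p_2=1·7+6=13,  q_2=1·1+1=2
a_3=3:  p_3=3·13+7=46,  q_3=3·2+1=7
…
a_5=5:  p_5=5·59+46=341,  q_5=5·9+7=52
a_6=1:  p_6=1·341+59=400,  q_6=1·52+9=61
a_7=3:  p_7=3·400+341=1541,  q_7=3·61+52=235
a_8=1:  p_8=1·1541+400=1941,  q_8=1·235+61=296
a_9=1:  p_9=1·1941+1541=3482,  q_9=1·296+235=531
→ (3482, 531).  Check: 3482²=12124324, 43·531²=12124323, difference 1.

3482 531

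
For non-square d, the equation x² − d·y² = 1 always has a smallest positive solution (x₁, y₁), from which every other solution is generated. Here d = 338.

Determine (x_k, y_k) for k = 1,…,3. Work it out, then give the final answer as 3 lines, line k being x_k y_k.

114243 6214
26102926097 1419812004
5964153172084899 324407165539730

√338 → a₀=18, period (2,1,1,2,36); ℓ=5 odd so k=9
k=0  a_k=18  p_k/q_k = 18/1
…
k=2  a_k=1  p_k/q_k = 55/3
…
k=5  a_k=36  p_k/q_k = 8696/473
k=6  a_k=2  p_k/q_k = 17631/959
k=7  a_k=1  p_k/q_k = 26327/1432
k=8  a_k=1  p_k/q_k = 43958/2391
k=9  a_k=2  p_k/q_k = 114243/6214
→ (114243, 6214).  Check: 114243²=13051463049, 338·6214²=13051463048, difference 1.
n=2: (114243,6214)∘(114243,6214) = (114243·114243+338·6214·6214, 114243·6214+6214·114243) = (26102926097,1419812004)
n=3: (26102926097,1419812004)∘(114243,6214) = (114243·26102926097+338·6214·1419812004, 114243·1419812004+6214·26102926097) = (5964153172084899,324407165539730)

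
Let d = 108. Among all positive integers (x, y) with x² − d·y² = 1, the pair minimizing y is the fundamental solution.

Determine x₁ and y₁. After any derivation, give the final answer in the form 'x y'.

1351 130

[10; 2,1,1,4,1,1,2,20] for √108; ℓ=8 ⇒ convergent index 7
step 0: (10, 1)  from 10·(1,0) + (0,1)
…
step 3: (52, 5)  from 1·(31,3) + (21,2)
step 4: (239, 23)  from 4·(52,5) + (31,3)
…
step 6: (530, 51)  from 1·(291,28) + (239,23)
step 7: (1351, 130)  from 2·(530,51) + (291,28)
(x₁, y₁) = (1351, 130);  1351² − 108·130² = 1 ✓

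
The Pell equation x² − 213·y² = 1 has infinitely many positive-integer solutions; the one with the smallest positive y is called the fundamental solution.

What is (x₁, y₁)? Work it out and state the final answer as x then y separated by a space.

√213 = [14; 1,1,2,6,1,8,1,6,2,1,1,28, …], period ℓ=12 (even) → k=11
i=0: a=14 ⇒ p=14, q=1
i=1: a=1 ⇒ p=15, q=1
…
i=3: a=2 ⇒ p=73, q=5
…
i=5: a=1 ⇒ p=540, q=37
…
i=7: a=1 ⇒ p=5327, q=365
i=8: a=6 ⇒ p=36749, q=2518
…
i=10: a=1 ⇒ p=115574, q=7919
i=11: a=1 ⇒ p=194399, q=13320
→ (194399, 13320).  Check: 194399²=37790971201, 213·13320²=37790971200, difference 1.

194399 13320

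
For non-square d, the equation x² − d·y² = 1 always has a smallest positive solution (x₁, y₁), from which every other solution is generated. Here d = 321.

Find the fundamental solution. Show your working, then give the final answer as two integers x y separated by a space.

√321 → a₀=17, period (1,10,1,34); ℓ=4 even so k=3
step 0: (17, 1)  from 17·(1,0) + (0,1)
step 1: (18, 1)  from 1·(17,1) + (1,0)
step 2: (197, 11)  from 10·(18,1) + (17,1)
step 3: (215, 12)  from 1·(197,11) + (18,1)
→ (215, 12).  Check: 215²=46225, 321·12²=46224, difference 1.

215 12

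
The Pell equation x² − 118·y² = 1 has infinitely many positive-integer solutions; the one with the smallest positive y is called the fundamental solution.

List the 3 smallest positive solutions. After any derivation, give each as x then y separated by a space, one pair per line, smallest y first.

[10; 1,6,3,2,10,2,3,6,1,20] for √118; ℓ=10 ⇒ convergent index 9
i=0: a=10 ⇒ p=10, q=1
…
i=2: a=6 ⇒ p=76, q=7
i=3: a=3 ⇒ p=239, q=22
i=4: a=2 ⇒ p=554, q=51
i=5: a=10 ⇒ p=5779, q=532
i=6: a=2 ⇒ p=12112, q=1115
i=7: a=3 ⇒ p=42115, q=3877
i=8: a=6 ⇒ p=264802, q=24377
i=9: a=1 ⇒ p=306917, q=28254
fundamental: x₁=306917, y₁=28254  (since 94198044889 − 118·798288516 = 1)
n=2: (306917,28254)∘(306917,28254) = (306917·306917+118·28254·28254, 306917·28254+28254·306917) = (188396089777,17343265836)
n=3: (188396089777,17343265836)∘(306917,28254) = (306917·188396089777+118·28254·17343265836, 306917·17343265836+28254·188396089777) = (115643925371868101,10645886241146970)

306917 28254
188396089777 17343265836
115643925371868101 10645886241146970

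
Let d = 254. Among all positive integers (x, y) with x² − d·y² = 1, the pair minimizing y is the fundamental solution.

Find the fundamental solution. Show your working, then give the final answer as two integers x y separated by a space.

255 16

[15; 1,14,1,30] for √254; ℓ=4 ⇒ convergent index 3
i=0: a=15 ⇒ p=15, q=1
i=1: a=1 ⇒ p=16, q=1
i=2: a=14 ⇒ p=239, q=15
i=3: a=1 ⇒ p=255, q=16
→ (255, 16).  Check: 255²=65025, 254·16²=65024, difference 1.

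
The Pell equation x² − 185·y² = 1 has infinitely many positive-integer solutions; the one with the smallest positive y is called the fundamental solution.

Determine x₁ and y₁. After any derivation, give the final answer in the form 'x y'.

√185 → a₀=13, period (1,1,1,1,26); ℓ=5 odd so k=9
i=0: a=13 ⇒ p=13, q=1
…
i=4: a=1 ⇒ p=68, q=5
…
i=8: a=1 ⇒ p=5563, q=409
i=9: a=1 ⇒ p=9249, q=680
(x₁, y₁) = (9249, 680);  9249² − 185·680² = 1 ✓

9249 680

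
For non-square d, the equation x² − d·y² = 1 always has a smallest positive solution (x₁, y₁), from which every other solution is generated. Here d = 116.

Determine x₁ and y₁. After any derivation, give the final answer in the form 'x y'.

[10; 1,3,2,1,4,1,2,3,1,20] for √116; ℓ=10 ⇒ convergent index 9
step 0: (10, 1)  from 10·(1,0) + (0,1)
step 1: (11, 1)  from 1·(10,1) + (1,0)
…
step 8: (7550, 701)  from 3·(2251,209) + (797,74)
step 9: (9801, 910)  from 1·(7550,701) + (2251,209)
→ (9801, 910).  Check: 9801²=96059601, 116·910²=96059600, difference 1.

9801 910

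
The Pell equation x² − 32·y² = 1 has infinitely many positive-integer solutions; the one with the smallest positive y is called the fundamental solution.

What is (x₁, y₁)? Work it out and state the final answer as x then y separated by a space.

17 3

√32 → a₀=5, period (1,1,1,10); ℓ=4 even so k=3
k=0  a_k=5  p_k/q_k = 5/1
…
k=2  a_k=1  p_k/q_k = 11/2
k=3  a_k=1  p_k/q_k = 17/3
(x₁, y₁) = (17, 3);  17² − 32·3² = 1 ✓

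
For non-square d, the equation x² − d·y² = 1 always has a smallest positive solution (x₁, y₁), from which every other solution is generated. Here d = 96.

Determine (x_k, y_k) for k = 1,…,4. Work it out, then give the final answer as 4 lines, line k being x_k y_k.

49 5
4801 490
470449 48015
46099201 4704980

d=96: √d = [9; 1,3,1,18] (ℓ=4, even), read p_3/q_3
a_0=9:  p_0=9·1+0=9,  q_0=9·0+1=1
…
a_2=3:  p_2=3·10+9=39,  q_2=3·1+1=4
a_3=1:  p_3=1·39+10=49,  q_3=1·4+1=5
(x₁, y₁) = (49, 5);  49² − 96·5² = 1 ✓
(49+5√96)^2 = 4801 + 490√96
(49+5√96)^3 = 470449 + 48015√96
(49+5√96)^4 = 46099201 + 4704980√96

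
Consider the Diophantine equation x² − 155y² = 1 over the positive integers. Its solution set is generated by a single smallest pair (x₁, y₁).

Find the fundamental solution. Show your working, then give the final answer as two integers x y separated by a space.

[12; 2,4,2,24] for √155; ℓ=4 ⇒ convergent index 3
step 0: (12, 1)  from 12·(1,0) + (0,1)
…
step 2: (112, 9)  from 4·(25,2) + (12,1)
step 3: (249, 20)  from 2·(112,9) + (25,2)
→ (249, 20).  Check: 249²=62001, 155·20²=62000, difference 1.

249 20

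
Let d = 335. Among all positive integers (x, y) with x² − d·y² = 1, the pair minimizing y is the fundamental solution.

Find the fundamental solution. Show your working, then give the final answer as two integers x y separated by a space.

√335 = [18; 3,3,3,36, …], period ℓ=4 (even) → k=3
a_0=18:  p_0=18·1+0=18,  q_0=18·0+1=1
a_1=3:  p_1=3·18+1=55,  q_1=3·1+0=3
a_2=3:  p_2=3·55+18=183,  q_2=3·3+1=10
a_3=3:  p_3=3·183+55=604,  q_3=3·10+3=33
(x₁, y₁) = (604, 33);  604² − 335·33² = 1 ✓

604 33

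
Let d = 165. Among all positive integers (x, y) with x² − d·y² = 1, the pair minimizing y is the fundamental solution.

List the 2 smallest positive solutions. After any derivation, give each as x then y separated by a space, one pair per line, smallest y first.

1079 84
2328481 181272

[12; 1,5,2,5,1,24] for √165; ℓ=6 ⇒ convergent index 5
i=0: a=12 ⇒ p=12, q=1
…
i=2: a=5 ⇒ p=77, q=6
…
i=4: a=5 ⇒ p=912, q=71
i=5: a=1 ⇒ p=1079, q=84
fundamental: x₁=1079, y₁=84  (since 1164241 − 165·7056 = 1)
(1079+84√165)^2 = 2328481 + 181272√165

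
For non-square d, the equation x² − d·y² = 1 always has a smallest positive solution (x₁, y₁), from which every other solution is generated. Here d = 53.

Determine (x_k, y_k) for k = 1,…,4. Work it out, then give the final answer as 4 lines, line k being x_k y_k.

66249 9100
8777860001 1205731800
1163048894346249 159757052027300
154101652394311440001 21167489878307463600

√53 = [7; 3,1,1,3,14, …], period ℓ=5 (odd) → k=9
k=0  a_k=7  p_k/q_k = 7/1
…
k=2  a_k=1  p_k/q_k = 29/4
k=3  a_k=1  p_k/q_k = 51/7
k=4  a_k=3  p_k/q_k = 182/25
k=5  a_k=14  p_k/q_k = 2599/357
k=6  a_k=3  p_k/q_k = 7979/1096
…
k=8  a_k=1  p_k/q_k = 18557/2549
k=9  a_k=3  p_k/q_k = 66249/9100
(x₁, y₁) = (66249, 9100);  66249² − 53·9100² = 1 ✓
n=2: (66249,9100)∘(66249,9100) = (66249·66249+53·9100·9100, 66249·9100+9100·66249) = (8777860001,1205731800)
n=3: (8777860001,1205731800)∘(66249,9100) = (66249·8777860001+53·9100·1205731800, 66249·1205731800+9100·8777860001) = (1163048894346249,159757052027300)
n=4: (1163048894346249,159757052027300)∘(66249,9100) = (66249·1163048894346249+53·9100·159757052027300, 66249·159757052027300+9100·1163048894346249) = (154101652394311440001,21167489878307463600)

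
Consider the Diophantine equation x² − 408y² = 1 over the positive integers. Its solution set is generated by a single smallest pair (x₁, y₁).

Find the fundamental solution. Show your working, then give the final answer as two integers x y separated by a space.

√408 = [20; 5,40, …], period ℓ=2 (even) → k=1
step 0: (20, 1)  from 20·(1,0) + (0,1)
step 1: (101, 5)  from 5·(20,1) + (1,0)
fundamental: x₁=101, y₁=5  (since 10201 − 408·25 = 1)

101 5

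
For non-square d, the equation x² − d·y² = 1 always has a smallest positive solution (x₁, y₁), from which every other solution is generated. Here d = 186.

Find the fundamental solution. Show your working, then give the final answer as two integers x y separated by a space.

√186 = [13; 1,1,1,3,4,3,1,1,1,26, …], period ℓ=10 (even) → k=9
step 0: (13, 1)  from 13·(1,0) + (0,1)
step 1: (14, 1)  from 1·(13,1) + (1,0)
step 2: (27, 2)  from 1·(14,1) + (13,1)
step 3: (41, 3)  from 1·(27,2) + (14,1)
…
step 5: (641, 47)  from 4·(150,11) + (41,3)
step 6: (2073, 152)  from 3·(641,47) + (150,11)
…
step 8: (4787, 351)  from 1·(2714,199) + (2073,152)
step 9: (7501, 550)  from 1·(4787,351) + (2714,199)
→ (7501, 550).  Check: 7501²=56265001, 186·550²=56265000, difference 1.

7501 550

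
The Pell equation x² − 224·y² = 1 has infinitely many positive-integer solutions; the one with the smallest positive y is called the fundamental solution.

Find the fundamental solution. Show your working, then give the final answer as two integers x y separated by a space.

15 1

√224 = [14; 1,28, …], period ℓ=2 (even) → k=1
step 0: (14, 1)  from 14·(1,0) + (0,1)
step 1: (15, 1)  from 1·(14,1) + (1,0)
(x₁, y₁) = (15, 1);  15² − 224·1² = 1 ✓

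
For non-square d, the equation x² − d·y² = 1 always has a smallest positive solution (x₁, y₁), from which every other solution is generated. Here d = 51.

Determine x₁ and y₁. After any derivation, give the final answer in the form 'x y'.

√51 → a₀=7, period (7,14); ℓ=2 even so k=1
step 0: (7, 1)  from 7·(1,0) + (0,1)
step 1: (50, 7)  from 7·(7,1) + (1,0)
fundamental: x₁=50, y₁=7  (since 2500 − 51·49 = 1)

50 7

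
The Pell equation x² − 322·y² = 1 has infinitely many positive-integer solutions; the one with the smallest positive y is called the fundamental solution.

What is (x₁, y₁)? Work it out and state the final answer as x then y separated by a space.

[17; 1,16,1,34] for √322; ℓ=4 ⇒ convergent index 3
step 0: (17, 1)  from 17·(1,0) + (0,1)
step 1: (18, 1)  from 1·(17,1) + (1,0)
step 2: (305, 17)  from 16·(18,1) + (17,1)
step 3: (323, 18)  from 1·(305,17) + (18,1)
fundamental: x₁=323, y₁=18  (since 104329 − 322·324 = 1)

323 18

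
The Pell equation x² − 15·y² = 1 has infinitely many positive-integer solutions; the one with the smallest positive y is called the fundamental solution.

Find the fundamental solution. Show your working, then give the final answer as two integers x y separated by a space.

√15 → a₀=3, period (1,6); ℓ=2 even so k=1
k=0  a_k=3  p_k/q_k = 3/1
k=1  a_k=1  p_k/q_k = 4/1
fundamental: x₁=4, y₁=1  (since 16 − 15·1 = 1)

4 1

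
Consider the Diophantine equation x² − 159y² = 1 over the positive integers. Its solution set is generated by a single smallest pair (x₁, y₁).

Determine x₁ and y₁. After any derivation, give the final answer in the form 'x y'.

1324 105

d=159: √d = [12; 1,1,1,1,3,1,1,1,1,24] (ℓ=10, even), read p_9/q_9
i=0: a=12 ⇒ p=12, q=1
i=1: a=1 ⇒ p=13, q=1
i=2: a=1 ⇒ p=25, q=2
i=3: a=1 ⇒ p=38, q=3
i=4: a=1 ⇒ p=63, q=5
i=5: a=3 ⇒ p=227, q=18
i=6: a=1 ⇒ p=290, q=23
i=7: a=1 ⇒ p=517, q=41
i=8: a=1 ⇒ p=807, q=64
i=9: a=1 ⇒ p=1324, q=105
→ (1324, 105).  Check: 1324²=1752976, 159·105²=1752975, difference 1.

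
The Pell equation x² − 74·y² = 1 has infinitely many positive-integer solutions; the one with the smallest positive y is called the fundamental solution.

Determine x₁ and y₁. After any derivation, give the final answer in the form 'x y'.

√74 = [8; 1,1,1,1,16, …], period ℓ=5 (odd) → k=9
step 0: (8, 1)  from 8·(1,0) + (0,1)
…
step 2: (17, 2)  from 1·(9,1) + (8,1)
step 3: (26, 3)  from 1·(17,2) + (9,1)
step 4: (43, 5)  from 1·(26,3) + (17,2)
step 5: (714, 83)  from 16·(43,5) + (26,3)
step 6: (757, 88)  from 1·(714,83) + (43,5)
step 7: (1471, 171)  from 1·(757,88) + (714,83)
step 8: (2228, 259)  from 1·(1471,171) + (757,88)
step 9: (3699, 430)  from 1·(2228,259) + (1471,171)
fundamental: x₁=3699, y₁=430  (since 13682601 − 74·184900 = 1)

3699 430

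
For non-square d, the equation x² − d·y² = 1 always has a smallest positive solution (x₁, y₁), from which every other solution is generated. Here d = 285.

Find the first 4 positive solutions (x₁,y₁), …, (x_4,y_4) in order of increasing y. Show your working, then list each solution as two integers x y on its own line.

√285 → a₀=16, period (1,7,2,7,1,32); ℓ=6 even so k=5
k=0  a_k=16  p_k/q_k = 16/1
k=1  a_k=1  p_k/q_k = 17/1
k=2  a_k=7  p_k/q_k = 135/8
k=3  a_k=2  p_k/q_k = 287/17
k=4  a_k=7  p_k/q_k = 2144/127
k=5  a_k=1  p_k/q_k = 2431/144
(x₁, y₁) = (2431, 144);  2431² − 285·144² = 1 ✓
(x_2, y_2) = (2431·2431 + 285·144·144, 2431·144 + 144·2431) = (11819521, 700128)
(x_3, y_3) = (2431·11819521 + 285·144·700128, 2431·700128 + 144·11819521) = (57466508671, 3404022192)
(x_4, y_4) = (2431·57466508671 + 285·144·3404022192, 2431·3404022192 + 144·57466508671) = (279402153338881, 16550355197376)

2431 144
11819521 700128
57466508671 3404022192
279402153338881 16550355197376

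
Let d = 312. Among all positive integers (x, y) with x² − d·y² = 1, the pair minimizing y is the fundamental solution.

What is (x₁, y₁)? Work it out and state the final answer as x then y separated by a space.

[17; 1,1,1,34] for √312; ℓ=4 ⇒ convergent index 3
i=0: a=17 ⇒ p=17, q=1
…
i=2: a=1 ⇒ p=35, q=2
i=3: a=1 ⇒ p=53, q=3
→ (53, 3).  Check: 53²=2809, 312·3²=2808, difference 1.

53 3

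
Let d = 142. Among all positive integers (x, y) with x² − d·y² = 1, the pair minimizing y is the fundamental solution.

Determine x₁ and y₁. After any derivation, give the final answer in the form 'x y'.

143 12

√142 → a₀=11, period (1,10,1,22); ℓ=4 even so k=3
i=0: a=11 ⇒ p=11, q=1
i=1: a=1 ⇒ p=12, q=1
i=2: a=10 ⇒ p=131, q=11
i=3: a=1 ⇒ p=143, q=12
fundamental: x₁=143, y₁=12  (since 20449 − 142·144 = 1)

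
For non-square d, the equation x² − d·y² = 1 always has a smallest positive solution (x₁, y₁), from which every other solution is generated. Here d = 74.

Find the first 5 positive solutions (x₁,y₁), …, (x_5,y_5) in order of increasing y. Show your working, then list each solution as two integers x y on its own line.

3699 430
27365201 3181140
202447753299 23534073290
1497708451540801 174105071018280
11080046922051092499 1288029291859162150

√74 → a₀=8, period (1,1,1,1,16); ℓ=5 odd so k=9
step 0: (8, 1)  from 8·(1,0) + (0,1)
step 1: (9, 1)  from 1·(8,1) + (1,0)
…
step 3: (26, 3)  from 1·(17,2) + (9,1)
step 4: (43, 5)  from 1·(26,3) + (17,2)
step 5: (714, 83)  from 16·(43,5) + (26,3)
step 6: (757, 88)  from 1·(714,83) + (43,5)
…
step 8: (2228, 259)  from 1·(1471,171) + (757,88)
step 9: (3699, 430)  from 1·(2228,259) + (1471,171)
→ (3699, 430).  Check: 3699²=13682601, 74·430²=13682600, difference 1.
n=2: (3699,430)∘(3699,430) = (3699·3699+74·430·430, 3699·430+430·3699) = (27365201,3181140)
n=3: (27365201,3181140)∘(3699,430) = (3699·27365201+74·430·3181140, 3699·3181140+430·27365201) = (202447753299,23534073290)
n=4: (202447753299,23534073290)∘(3699,430) = (3699·202447753299+74·430·23534073290, 3699·23534073290+430·202447753299) = (1497708451540801,174105071018280)
n=5: (1497708451540801,174105071018280)∘(3699,430) = (3699·1497708451540801+74·430·174105071018280, 3699·174105071018280+430·1497708451540801) = (11080046922051092499,1288029291859162150)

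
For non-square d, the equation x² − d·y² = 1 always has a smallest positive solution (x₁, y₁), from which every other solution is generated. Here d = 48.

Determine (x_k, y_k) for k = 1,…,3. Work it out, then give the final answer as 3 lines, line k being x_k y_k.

[6; 1,12] for √48; ℓ=2 ⇒ convergent index 1
step 0: (6, 1)  from 6·(1,0) + (0,1)
step 1: (7, 1)  from 1·(6,1) + (1,0)
(x₁, y₁) = (7, 1);  7² − 48·1² = 1 ✓
(7+1√48)^2 = 97 + 14√48
(7+1√48)^3 = 1351 + 195√48

7 1
97 14
1351 195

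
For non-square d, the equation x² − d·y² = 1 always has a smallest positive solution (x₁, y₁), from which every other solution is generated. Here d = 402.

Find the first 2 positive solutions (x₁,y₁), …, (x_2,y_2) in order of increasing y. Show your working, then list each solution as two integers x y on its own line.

401 20
321601 16040

d=402: √d = [20; 20,40] (ℓ=2, even), read p_1/q_1
i=0: a=20 ⇒ p=20, q=1
i=1: a=20 ⇒ p=401, q=20
(x₁, y₁) = (401, 20);  401² − 402·20² = 1 ✓
(401+20√402)^2 = 321601 + 16040√402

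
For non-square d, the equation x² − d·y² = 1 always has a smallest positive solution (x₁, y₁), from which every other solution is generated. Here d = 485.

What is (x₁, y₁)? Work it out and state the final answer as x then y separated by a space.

969 44

d=485: √d = [22; 44] (ℓ=1, odd), read p_1/q_1
step 0: (22, 1)  from 22·(1,0) + (0,1)
step 1: (969, 44)  from 44·(22,1) + (1,0)
fundamental: x₁=969, y₁=44  (since 938961 − 485·1936 = 1)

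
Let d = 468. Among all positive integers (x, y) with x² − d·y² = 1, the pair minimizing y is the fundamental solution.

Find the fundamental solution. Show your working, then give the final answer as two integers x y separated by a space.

649 30

d=468: √d = [21; 1,1,1,2,1,1,1,42] (ℓ=8, even), read p_7/q_7
step 0: (21, 1)  from 21·(1,0) + (0,1)
…
step 2: (43, 2)  from 1·(22,1) + (21,1)
step 3: (65, 3)  from 1·(43,2) + (22,1)
…
step 6: (411, 19)  from 1·(238,11) + (173,8)
step 7: (649, 30)  from 1·(411,19) + (238,11)
(x₁, y₁) = (649, 30);  649² − 468·30² = 1 ✓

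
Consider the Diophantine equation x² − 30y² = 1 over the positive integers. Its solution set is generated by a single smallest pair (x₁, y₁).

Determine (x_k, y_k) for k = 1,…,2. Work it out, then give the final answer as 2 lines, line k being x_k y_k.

11 2
241 44

[5; 2,10] for √30; ℓ=2 ⇒ convergent index 1
step 0: (5, 1)  from 5·(1,0) + (0,1)
step 1: (11, 2)  from 2·(5,1) + (1,0)
→ (11, 2).  Check: 11²=121, 30·2²=120, difference 1.
n=2: (11,2)∘(11,2) = (11·11+30·2·2, 11·2+2·11) = (241,44)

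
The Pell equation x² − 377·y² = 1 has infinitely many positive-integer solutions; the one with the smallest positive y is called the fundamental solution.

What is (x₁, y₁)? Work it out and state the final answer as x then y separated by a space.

233 12

[19; 2,2,2,38] for √377; ℓ=4 ⇒ convergent index 3
a_0=19:  p_0=19·1+0=19,  q_0=19·0+1=1
…
a_2=2:  p_2=2·39+19=97,  q_2=2·2+1=5
a_3=2:  p_3=2·97+39=233,  q_3=2·5+2=12
(x₁, y₁) = (233, 12);  233² − 377·12² = 1 ✓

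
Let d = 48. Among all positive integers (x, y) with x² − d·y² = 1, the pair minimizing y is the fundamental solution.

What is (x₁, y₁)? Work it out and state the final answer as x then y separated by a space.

7 1

d=48: √d = [6; 1,12] (ℓ=2, even), read p_1/q_1
i=0: a=6 ⇒ p=6, q=1
i=1: a=1 ⇒ p=7, q=1
fundamental: x₁=7, y₁=1  (since 49 − 48·1 = 1)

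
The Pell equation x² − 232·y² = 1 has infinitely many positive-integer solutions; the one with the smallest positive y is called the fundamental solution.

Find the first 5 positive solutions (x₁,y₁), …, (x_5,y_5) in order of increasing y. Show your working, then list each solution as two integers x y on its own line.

19603 1287
768555217 50458122
30131975818099 1978261129845
1181354243155834177 77559705806244948
46316174427035658925363 3040805823861378301443

[15; 4,3,7,3,4,30] for √232; ℓ=6 ⇒ convergent index 5
step 0: (15, 1)  from 15·(1,0) + (0,1)
…
step 2: (198, 13)  from 3·(61,4) + (15,1)
…
step 4: (4539, 298)  from 3·(1447,95) + (198,13)
step 5: (19603, 1287)  from 4·(4539,298) + (1447,95)
(x₁, y₁) = (19603, 1287);  19603² − 232·1287² = 1 ✓
(x_2, y_2) = (19603·19603 + 232·1287·1287, 19603·1287 + 1287·19603) = (768555217, 50458122)
(x_3, y_3) = (19603·768555217 + 232·1287·50458122, 19603·50458122 + 1287·768555217) = (30131975818099, 1978261129845)
(x_4, y_4) = (19603·30131975818099 + 232·1287·1978261129845, 19603·1978261129845 + 1287·30131975818099) = (1181354243155834177, 77559705806244948)
(x_5, y_5) = (19603·1181354243155834177 + 232·1287·77559705806244948, 19603·77559705806244948 + 1287·1181354243155834177) = (46316174427035658925363, 3040805823861378301443)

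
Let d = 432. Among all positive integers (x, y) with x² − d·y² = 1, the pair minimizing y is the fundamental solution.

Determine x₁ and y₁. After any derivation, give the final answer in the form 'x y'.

1351 65

d=432: √d = [20; 1,3,1,1,1,3,1,40] (ℓ=8, even), read p_7/q_7
step 0: (20, 1)  from 20·(1,0) + (0,1)
step 1: (21, 1)  from 1·(20,1) + (1,0)
step 2: (83, 4)  from 3·(21,1) + (20,1)
…
step 6: (1060, 51)  from 3·(291,14) + (187,9)
step 7: (1351, 65)  from 1·(1060,51) + (291,14)
(x₁, y₁) = (1351, 65);  1351² − 432·65² = 1 ✓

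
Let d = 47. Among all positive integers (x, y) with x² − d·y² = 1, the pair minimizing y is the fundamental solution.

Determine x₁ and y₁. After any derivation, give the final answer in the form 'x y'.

d=47: √d = [6; 1,5,1,12] (ℓ=4, even), read p_3/q_3
k=0  a_k=6  p_k/q_k = 6/1
…
k=2  a_k=5  p_k/q_k = 41/6
k=3  a_k=1  p_k/q_k = 48/7
fundamental: x₁=48, y₁=7  (since 2304 − 47·49 = 1)

48 7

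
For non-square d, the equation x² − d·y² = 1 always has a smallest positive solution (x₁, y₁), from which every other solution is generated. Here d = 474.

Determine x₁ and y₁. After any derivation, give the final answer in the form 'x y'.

193549 8890

d=474: √d = [21; 1,3,2,1,1,…,3,1,42] (ℓ=14, even), read p_13/q_13
i=0: a=21 ⇒ p=21, q=1
i=1: a=1 ⇒ p=22, q=1
i=2: a=3 ⇒ p=87, q=4
i=3: a=2 ⇒ p=196, q=9
…
i=6: a=1 ⇒ p=762, q=35
i=7: a=6 ⇒ p=5051, q=232
i=8: a=1 ⇒ p=5813, q=267
i=9: a=1 ⇒ p=10864, q=499
i=10: a=1 ⇒ p=16677, q=766
i=11: a=2 ⇒ p=44218, q=2031
i=12: a=3 ⇒ p=149331, q=6859
i=13: a=1 ⇒ p=193549, q=8890
(x₁, y₁) = (193549, 8890);  193549² − 474·8890² = 1 ✓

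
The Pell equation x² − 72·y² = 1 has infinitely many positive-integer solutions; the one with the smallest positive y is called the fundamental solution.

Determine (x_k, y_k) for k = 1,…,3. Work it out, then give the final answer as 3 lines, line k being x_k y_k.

17 2
577 68
19601 2310

d=72: √d = [8; 2,16] (ℓ=2, even), read p_1/q_1
step 0: (8, 1)  from 8·(1,0) + (0,1)
step 1: (17, 2)  from 2·(8,1) + (1,0)
→ (17, 2).  Check: 17²=289, 72·2²=288, difference 1.
n=2: (17,2)∘(17,2) = (17·17+72·2·2, 17·2+2·17) = (577,68)
n=3: (577,68)∘(17,2) = (17·577+72·2·68, 17·68+2·577) = (19601,2310)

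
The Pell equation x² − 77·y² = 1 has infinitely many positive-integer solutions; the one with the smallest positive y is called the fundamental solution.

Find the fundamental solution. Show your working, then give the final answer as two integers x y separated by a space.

351 40

√77 → a₀=8, period (1,3,2,3,1,16); ℓ=6 even so k=5
k=0  a_k=8  p_k/q_k = 8/1
k=1  a_k=1  p_k/q_k = 9/1
…
k=4  a_k=3  p_k/q_k = 272/31
k=5  a_k=1  p_k/q_k = 351/40
→ (351, 40).  Check: 351²=123201, 77·40²=123200, difference 1.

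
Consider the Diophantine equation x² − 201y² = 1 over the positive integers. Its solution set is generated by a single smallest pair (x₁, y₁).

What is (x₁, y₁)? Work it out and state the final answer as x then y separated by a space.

515095 36332

√201 → a₀=14, period (5,1,1,1,2,…,1,5,28); ℓ=14 even so k=13
a_0=14:  p_0=14·1+0=14,  q_0=14·0+1=1
a_1=5:  p_1=5·14+1=71,  q_1=5·1+0=5
…
a_4=1:  p_4=1·156+85=241,  q_4=1·11+6=17
…
a_6=1:  p_6=1·638+241=879,  q_6=1·45+17=62
a_7=8:  p_7=8·879+638=7670,  q_7=8·62+45=541
…
a_9=2:  p_9=2·8549+7670=24768,  q_9=2·603+541=1747
a_10=1:  p_10=1·24768+8549=33317,  q_10=1·1747+603=2350
…
a_12=1:  p_12=1·58085+33317=91402,  q_12=1·4097+2350=6447
a_13=5:  p_13=5·91402+58085=515095,  q_13=5·6447+4097=36332
fundamental: x₁=515095, y₁=36332  (since 265322859025 − 201·1320014224 = 1)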